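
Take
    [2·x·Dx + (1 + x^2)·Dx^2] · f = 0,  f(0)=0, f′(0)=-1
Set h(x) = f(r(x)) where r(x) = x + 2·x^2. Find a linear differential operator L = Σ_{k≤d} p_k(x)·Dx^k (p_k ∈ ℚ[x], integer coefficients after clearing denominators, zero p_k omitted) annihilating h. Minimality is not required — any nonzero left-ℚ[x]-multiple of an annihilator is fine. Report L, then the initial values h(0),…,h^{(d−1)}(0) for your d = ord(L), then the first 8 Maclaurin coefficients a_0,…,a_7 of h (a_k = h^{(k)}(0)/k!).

L = (-4 + 2·x + 16·x^2 + 48·x^3 + 48·x^4)·Dx + (1 + 4·x + x^2 + 8·x^3 + 20·x^4 + 16·x^5)·Dx^2  (order 2).
h: a_k = 0, -1, -2, 1/3, 2, 19/5, 2/3, -55/7, …
ICs: h(0) = 0, h′(0) = -1.

f: a_k = 0, -1, 0, 1/3, 0, -1/5, 0, 1/7, …
f∘r: x↦r, Dx↦Dx/r' in L_f ⇒ L₀.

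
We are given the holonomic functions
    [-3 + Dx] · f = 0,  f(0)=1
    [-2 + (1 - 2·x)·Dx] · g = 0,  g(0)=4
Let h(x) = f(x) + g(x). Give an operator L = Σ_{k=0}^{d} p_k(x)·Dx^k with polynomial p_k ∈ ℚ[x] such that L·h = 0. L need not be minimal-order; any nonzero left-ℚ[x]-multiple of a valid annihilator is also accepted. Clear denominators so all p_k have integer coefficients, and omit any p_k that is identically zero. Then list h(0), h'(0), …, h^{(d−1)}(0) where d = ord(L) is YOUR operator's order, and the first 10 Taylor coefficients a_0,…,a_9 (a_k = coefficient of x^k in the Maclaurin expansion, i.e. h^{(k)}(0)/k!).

L = (6 + 36·x) + (1 - 36·x + 36·x^2)·Dx + (-1 + 8·x - 12·x^2)·Dx^2  (order 2).
h: a_k = 5, 11, 41/2, 73/2, 539/8, 5201/40, 20561/80, 286963/560, 4588249/4480, 9175283/4480, …
ICs: h(0) = 5, h′(0) = 11.

f: a_k = 1, 3, 9/2, 9/2, 27/8, 81/40, 81/80, 243/560, 729/4480, 243/4480, …
g: a_k = 4, 8, 16, 32, 64, 128, 256, 512, 1024, 2048, …
Weyl lclm of L_f,L_g ⇒ L₀ (ord ≤ 2).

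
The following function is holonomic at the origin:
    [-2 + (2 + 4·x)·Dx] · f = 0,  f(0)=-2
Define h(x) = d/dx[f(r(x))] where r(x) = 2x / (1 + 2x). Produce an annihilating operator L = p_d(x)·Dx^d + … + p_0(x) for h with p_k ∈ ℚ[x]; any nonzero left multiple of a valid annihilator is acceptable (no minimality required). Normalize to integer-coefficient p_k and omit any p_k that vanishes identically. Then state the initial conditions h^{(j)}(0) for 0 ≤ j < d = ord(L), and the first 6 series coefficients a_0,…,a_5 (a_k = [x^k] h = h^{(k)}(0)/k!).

f: a_k = -2, -2, 1, -1, 5/4, -7/4, …
L₀ from L_f via x↦r, Dx↦r'^{-1}Dx.
Differentiate: ansatz ord ≤ ord L₀ ⇒ L.
L = (-6 - 24·x) + (-1 - 8·x - 12·x^2)·Dx  (order 1).
h: a_k = -4, 24, -120, 592, -3000, 15696, …
ICs: h(0) = -4.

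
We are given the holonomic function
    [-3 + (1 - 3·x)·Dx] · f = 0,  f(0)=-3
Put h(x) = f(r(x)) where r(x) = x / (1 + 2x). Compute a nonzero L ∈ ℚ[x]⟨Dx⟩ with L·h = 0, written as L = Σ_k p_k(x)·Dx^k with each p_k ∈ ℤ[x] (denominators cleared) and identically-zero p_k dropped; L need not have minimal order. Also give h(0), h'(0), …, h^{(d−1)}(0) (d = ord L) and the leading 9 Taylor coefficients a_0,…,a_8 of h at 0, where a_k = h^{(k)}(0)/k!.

L = 3 + (-1 - x + 2·x^2)·Dx  (order 1).
h: a_k = -3, -9, -9, -9, -9, -9, -9, -9, -9, …
ICs: h(0) = -3.

f: a_k = -3, -9, -27, -81, -243, -729, -2187, -6561, -19683, …
f∘r: x↦r, Dx↦Dx/r' in L_f ⇒ L₀.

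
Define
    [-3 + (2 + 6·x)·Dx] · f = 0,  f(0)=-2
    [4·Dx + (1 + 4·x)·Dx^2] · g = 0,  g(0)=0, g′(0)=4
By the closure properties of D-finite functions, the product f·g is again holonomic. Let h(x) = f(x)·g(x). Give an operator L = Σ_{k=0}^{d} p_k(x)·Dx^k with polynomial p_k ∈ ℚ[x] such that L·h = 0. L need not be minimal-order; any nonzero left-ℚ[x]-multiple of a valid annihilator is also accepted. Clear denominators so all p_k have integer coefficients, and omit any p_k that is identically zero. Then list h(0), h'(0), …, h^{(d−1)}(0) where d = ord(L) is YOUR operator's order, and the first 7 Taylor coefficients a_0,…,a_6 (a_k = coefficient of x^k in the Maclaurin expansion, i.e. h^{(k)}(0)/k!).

f: a_k = -2, -3, 9/4, -27/8, 405/64, -1701/128, 15309/512, …
g: a_k = 0, 4, -8, 64/3, -64, 1024/5, -2048/3, …
Sym-product of L_f,L_g gives L₀ (≤ ord 2).
L = (3 + 36·x) + (4 + 12·x)·Dx + (4 + 40·x + 132·x^2 + 144·x^3)·Dx^2  (order 2).
h: a_k = 0, -8, 4, -29/3, 65/2, -9383/80, 206953/480, …
ICs: h(0) = 0, h′(0) = -8.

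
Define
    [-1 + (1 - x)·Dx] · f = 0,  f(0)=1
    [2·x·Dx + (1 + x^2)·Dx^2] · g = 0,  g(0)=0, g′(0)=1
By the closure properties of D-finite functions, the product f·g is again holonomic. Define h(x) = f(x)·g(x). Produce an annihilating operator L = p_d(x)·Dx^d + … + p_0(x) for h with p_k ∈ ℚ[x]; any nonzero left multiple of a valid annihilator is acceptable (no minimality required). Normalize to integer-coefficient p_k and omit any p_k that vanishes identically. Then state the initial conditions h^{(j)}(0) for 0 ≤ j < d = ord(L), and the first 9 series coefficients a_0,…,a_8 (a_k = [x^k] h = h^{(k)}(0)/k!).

L = 2·x + (2 - 2·x + 4·x^2)·Dx + (-1 + x - x^2 + x^3)·Dx^2  (order 2).
h: a_k = 0, 1, 1, 2/3, 2/3, 13/15, 13/15, 76/105, 76/105, …
ICs: h(0) = 0, h′(0) = 1.

f: a_k = 1, 1, 1, 1, 1, 1, 1, 1, 1, …
g: a_k = 0, 1, 0, -1/3, 0, 1/5, 0, -1/7, 0, …
Sym-product of L_f,L_g gives L₀ (≤ ord 2).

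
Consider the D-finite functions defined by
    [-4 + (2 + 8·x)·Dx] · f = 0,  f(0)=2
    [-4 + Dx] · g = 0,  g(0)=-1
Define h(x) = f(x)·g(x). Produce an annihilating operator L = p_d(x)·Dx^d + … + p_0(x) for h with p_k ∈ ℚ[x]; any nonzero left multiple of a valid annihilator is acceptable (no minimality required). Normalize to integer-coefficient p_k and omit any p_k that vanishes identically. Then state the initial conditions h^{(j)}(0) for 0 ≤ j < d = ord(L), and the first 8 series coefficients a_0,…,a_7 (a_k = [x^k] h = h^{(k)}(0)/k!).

f: a_k = 2, 4, -4, 8, -20, 56, -168, 528, …
g: a_k = -1, -4, -8, -32/3, -32/3, -128/15, -256/45, -1024/315, …
f·g: L₀ = L_f ⊗_s L_g, ord ≤ 1·1.
L = (-6 - 16·x) + (1 + 4·x)·Dx  (order 1).
h: a_k = -2, -12, -28, -136/3, -44, -856/15, 712/45, -17968/105, …
ICs: h(0) = -2.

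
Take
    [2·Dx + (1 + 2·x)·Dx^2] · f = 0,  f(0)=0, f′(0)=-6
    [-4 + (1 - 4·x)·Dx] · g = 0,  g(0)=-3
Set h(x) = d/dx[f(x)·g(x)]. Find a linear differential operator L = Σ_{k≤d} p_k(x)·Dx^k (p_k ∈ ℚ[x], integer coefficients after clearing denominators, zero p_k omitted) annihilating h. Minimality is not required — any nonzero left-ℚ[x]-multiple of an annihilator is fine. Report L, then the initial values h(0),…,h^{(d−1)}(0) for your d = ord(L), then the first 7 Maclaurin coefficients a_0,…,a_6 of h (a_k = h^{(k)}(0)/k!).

L = 32 + (8 + 40·x)·Dx + (-1 + 2·x + 8·x^2)·Dx^2  (order 2).
h: a_k = 18, 108, 720, 3696, 18768, 447552/5, 2094336/5, …
ICs: h(0) = 18, h′(0) = 108.

f: a_k = 0, -6, 6, -8, 12, -96/5, 32, …
g: a_k = -3, -12, -48, -192, -768, -3072, -12288, …
L₀ := L_f ⊗_s L_g (sym. prod.), ord ≤ 2.
h=h₀': d/dx-closure on L₀ ⇒ L.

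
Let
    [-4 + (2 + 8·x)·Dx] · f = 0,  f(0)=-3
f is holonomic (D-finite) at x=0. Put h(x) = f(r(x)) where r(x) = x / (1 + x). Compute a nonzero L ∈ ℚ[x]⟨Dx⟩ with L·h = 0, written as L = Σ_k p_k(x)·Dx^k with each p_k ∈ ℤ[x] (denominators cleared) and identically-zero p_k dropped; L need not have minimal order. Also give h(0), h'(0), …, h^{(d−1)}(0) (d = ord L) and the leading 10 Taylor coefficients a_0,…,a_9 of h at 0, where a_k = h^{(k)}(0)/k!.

f: a_k = -3, -6, 6, -12, 30, -84, 252, -792, 2574, -8580, …
f∘r: x↦r, Dx↦Dx/r' in L_f ⇒ L₀.
L = -2 + (1 + 6·x + 5·x^2)·Dx  (order 1).
h: a_k = -3, -6, 12, -30, 90, -306, 1128, -4386, 17700, -73410, …
ICs: h(0) = -3.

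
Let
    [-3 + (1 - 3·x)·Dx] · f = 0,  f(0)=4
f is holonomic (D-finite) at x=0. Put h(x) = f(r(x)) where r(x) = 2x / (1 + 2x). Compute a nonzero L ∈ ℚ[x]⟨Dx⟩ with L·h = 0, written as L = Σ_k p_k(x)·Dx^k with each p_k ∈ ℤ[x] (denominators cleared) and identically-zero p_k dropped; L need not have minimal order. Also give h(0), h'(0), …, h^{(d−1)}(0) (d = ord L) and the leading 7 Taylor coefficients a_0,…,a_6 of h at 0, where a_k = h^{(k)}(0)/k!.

f: a_k = 4, 12, 36, 108, 324, 972, 2916, …
h₀=f(r): pull back L_f along r ⇒ L₀.
L = 6 + (-1 + 2·x + 8·x^2)·Dx  (order 1).
h: a_k = 4, 24, 96, 384, 1536, 6144, 24576, …
ICs: h(0) = 4.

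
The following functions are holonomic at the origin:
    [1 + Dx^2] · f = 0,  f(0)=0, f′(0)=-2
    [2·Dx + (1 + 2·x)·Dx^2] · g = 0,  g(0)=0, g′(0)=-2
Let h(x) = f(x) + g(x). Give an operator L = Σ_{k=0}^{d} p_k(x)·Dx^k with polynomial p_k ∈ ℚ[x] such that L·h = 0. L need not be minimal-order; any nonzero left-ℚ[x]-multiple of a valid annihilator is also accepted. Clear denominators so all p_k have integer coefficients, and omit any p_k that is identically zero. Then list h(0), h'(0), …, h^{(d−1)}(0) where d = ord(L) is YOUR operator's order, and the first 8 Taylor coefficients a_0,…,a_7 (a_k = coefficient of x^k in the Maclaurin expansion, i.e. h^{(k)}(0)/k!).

L = (50 + 8·x + 8·x^2)·Dx + (9 + 22·x + 12·x^2 + 8·x^3)·Dx^2 + (50 + 8·x + 8·x^2)·Dx^3 + (9 + 22·x + 12·x^2 + 8·x^3)·Dx^4  (order 4).
h: a_k = 0, -4, 2, -7/3, 4, -77/12, 32/3, -46079/2520, …
ICs: h(0) = 0, h′(0) = -4, h′′(0) = 4, h′′′(0) = -14.

f: a_k = 0, -2, 0, 1/3, 0, -1/60, 0, 1/2520, …
g: a_k = 0, -2, 2, -8/3, 4, -32/5, 32/3, -128/7, …
f+g: L₀ = lclm(L_f,L_g), ord ≤ 2+2.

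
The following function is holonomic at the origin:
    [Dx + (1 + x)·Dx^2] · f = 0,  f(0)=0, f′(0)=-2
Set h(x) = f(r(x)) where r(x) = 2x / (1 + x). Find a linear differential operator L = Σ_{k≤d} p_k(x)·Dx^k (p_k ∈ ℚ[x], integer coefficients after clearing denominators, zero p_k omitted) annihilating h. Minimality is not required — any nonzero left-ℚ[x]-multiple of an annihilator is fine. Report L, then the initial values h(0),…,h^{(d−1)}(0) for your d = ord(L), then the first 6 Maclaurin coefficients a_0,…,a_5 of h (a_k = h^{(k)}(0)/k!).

f: a_k = 0, -2, 1, -2/3, 1/2, -2/5, …
h₀=f(r): pull back L_f along r ⇒ L₀.
L = (4 + 6·x)·Dx + (1 + 4·x + 3·x^2)·Dx^2  (order 2).
h: a_k = 0, -4, 8, -52/3, 40, -484/5, …
ICs: h(0) = 0, h′(0) = -4.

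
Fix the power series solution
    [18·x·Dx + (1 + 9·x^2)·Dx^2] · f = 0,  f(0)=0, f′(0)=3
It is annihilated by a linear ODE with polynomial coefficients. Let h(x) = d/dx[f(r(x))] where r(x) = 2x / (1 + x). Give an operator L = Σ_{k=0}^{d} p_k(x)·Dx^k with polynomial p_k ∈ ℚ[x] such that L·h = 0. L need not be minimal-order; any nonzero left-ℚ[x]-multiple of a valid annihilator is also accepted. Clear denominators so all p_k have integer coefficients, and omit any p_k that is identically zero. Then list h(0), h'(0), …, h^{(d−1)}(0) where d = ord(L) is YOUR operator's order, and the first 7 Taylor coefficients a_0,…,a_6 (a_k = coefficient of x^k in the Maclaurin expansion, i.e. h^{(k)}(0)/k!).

f: a_k = 0, 3, 0, -9, 0, 243/5, 0, …
L₀ from L_f via x↦r, Dx↦r'^{-1}Dx.
h₀' ⇒ L via d/dx closure of L₀.
L = (2 + 74·x) + (1 + 2·x + 37·x^2)·Dx  (order 1).
h: a_k = 6, -12, -198, 840, 5646, -42372, -124158, …
ICs: h(0) = 6.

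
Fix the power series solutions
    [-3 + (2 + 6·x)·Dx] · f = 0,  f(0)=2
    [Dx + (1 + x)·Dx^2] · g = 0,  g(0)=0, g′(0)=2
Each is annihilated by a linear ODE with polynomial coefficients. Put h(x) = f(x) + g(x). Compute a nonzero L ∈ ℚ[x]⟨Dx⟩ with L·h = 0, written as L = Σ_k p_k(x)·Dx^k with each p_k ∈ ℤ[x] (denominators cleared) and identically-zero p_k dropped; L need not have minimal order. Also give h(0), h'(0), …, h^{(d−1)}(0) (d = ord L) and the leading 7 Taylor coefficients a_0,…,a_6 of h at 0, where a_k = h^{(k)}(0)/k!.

L = (-15 + 9·x)·Dx + (-19 - 6·x + 45·x^2)·Dx^2 + (-2 - 2·x + 18·x^2 + 18·x^3)·Dx^3  (order 3).
h: a_k = 2, 5, -13/4, 97/24, -437/64, 8761/640, -46439/1536, …
ICs: h(0) = 2, h′(0) = 5, h′′(0) = -13/2.

f: a_k = 2, 3, -9/4, 27/8, -405/64, 1701/128, -15309/512, …
g: a_k = 0, 2, -1, 2/3, -1/2, 2/5, -1/3, …
f+g: L₀ = lclm(L_f,L_g), ord ≤ 1+2.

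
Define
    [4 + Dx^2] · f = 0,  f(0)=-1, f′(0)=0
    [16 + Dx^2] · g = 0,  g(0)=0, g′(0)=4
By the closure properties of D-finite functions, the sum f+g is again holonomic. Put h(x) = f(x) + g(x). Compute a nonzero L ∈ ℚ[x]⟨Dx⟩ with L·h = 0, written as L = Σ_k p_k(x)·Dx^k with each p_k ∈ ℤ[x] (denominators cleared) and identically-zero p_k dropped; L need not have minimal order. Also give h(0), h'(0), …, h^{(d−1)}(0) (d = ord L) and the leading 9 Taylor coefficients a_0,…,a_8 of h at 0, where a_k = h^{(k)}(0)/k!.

f: a_k = -1, 0, 2, 0, -2/3, 0, 4/45, 0, -2/315, …
g: a_k = 0, 4, 0, -32/3, 0, 128/15, 0, -1024/315, 0, …
L₀ := lclm(L_f,L_g); ord L₀ ≤ 2+2.
L = 64 + 20·Dx^2 + Dx^4  (order 4).
h: a_k = -1, 4, 2, -32/3, -2/3, 128/15, 4/45, -1024/315, -2/315, …
ICs: h(0) = -1, h′(0) = 4, h′′(0) = 4, h′′′(0) = -64.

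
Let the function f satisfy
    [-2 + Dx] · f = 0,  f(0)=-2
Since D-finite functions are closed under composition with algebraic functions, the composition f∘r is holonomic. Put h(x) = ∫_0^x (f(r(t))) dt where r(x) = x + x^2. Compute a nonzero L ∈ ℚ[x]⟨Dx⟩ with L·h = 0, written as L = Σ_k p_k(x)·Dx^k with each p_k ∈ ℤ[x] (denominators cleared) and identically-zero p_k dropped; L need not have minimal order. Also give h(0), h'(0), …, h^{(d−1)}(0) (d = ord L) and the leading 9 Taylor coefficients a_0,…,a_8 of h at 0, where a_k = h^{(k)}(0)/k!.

f: a_k = -2, -4, -4, -8/3, -4/3, -8/15, -8/45, -16/315, -4/315, …
Change of var in L_f (x↦r) gives L₀.
∫: right-multiply L₀ by Dx.
L = (-2 - 4·x)·Dx + Dx^2  (order 2).
h: a_k = 0, -2, -2, -8/3, -8/3, -8/3, -104/45, -608/315, -464/315, …
ICs: h(0) = 0, h′(0) = -2.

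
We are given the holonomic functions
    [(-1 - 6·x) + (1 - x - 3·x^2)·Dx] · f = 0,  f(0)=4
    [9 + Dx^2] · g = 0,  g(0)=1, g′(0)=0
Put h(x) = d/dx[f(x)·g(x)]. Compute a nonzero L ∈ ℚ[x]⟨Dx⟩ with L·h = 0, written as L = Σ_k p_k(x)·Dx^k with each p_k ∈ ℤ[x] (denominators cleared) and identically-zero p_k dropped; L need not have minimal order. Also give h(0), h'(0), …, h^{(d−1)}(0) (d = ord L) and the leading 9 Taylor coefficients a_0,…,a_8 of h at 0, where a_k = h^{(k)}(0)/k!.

L = (-15 - 54·x - 135·x^2 + 162·x^3 + 243·x^4) + (6·x + 54·x^2 + 108·x^3)·Dx + (1 - 4·x - 9·x^2 + 18·x^3 + 27·x^4)·Dx^2  (order 2).
h: a_k = 4, -4, 30, 70, 475/2, 5757/10, 33383/20, 118037/28, 12522393/1120, …
ICs: h(0) = 4, h′(0) = -4.

f: a_k = 4, 4, 16, 28, 76, 160, 388, 868, 2032, …
g: a_k = 1, 0, -9/2, 0, 27/8, 0, -81/80, 0, 729/4480, …
f·g: L₀ = L_f ⊗_s L_g, ord ≤ 1·2.
h=h₀': d/dx-closure on L₀ ⇒ L.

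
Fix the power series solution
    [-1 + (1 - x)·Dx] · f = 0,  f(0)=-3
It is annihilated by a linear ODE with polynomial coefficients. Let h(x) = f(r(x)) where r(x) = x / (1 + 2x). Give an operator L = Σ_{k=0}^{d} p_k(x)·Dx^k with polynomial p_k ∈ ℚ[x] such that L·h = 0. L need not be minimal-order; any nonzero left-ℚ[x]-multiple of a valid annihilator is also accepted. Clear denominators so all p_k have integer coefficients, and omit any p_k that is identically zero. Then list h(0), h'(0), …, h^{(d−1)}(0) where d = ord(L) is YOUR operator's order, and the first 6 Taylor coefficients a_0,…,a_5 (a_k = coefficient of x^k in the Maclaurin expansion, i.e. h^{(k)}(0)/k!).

L = -1 + (1 + 3·x + 2·x^2)·Dx  (order 1).
h: a_k = -3, -3, 3, -3, 3, -3, …
ICs: h(0) = -3.

f: a_k = -3, -3, -3, -3, -3, -3, …
f∘r: x↦r, Dx↦Dx/r' in L_f ⇒ L₀.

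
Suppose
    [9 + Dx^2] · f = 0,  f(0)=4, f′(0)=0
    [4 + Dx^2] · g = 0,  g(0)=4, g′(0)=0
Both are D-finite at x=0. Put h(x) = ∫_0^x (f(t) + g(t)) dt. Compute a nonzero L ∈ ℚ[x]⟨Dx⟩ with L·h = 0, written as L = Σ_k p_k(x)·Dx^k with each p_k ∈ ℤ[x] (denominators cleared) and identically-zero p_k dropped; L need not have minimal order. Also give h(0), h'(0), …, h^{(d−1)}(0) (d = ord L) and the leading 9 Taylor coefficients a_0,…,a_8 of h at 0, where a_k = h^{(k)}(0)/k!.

f: a_k = 4, 0, -18, 0, 27/2, 0, -81/20, 0, 729/1120, …
g: a_k = 4, 0, -8, 0, 8/3, 0, -16/45, 0, 8/315, …
Sum ⇒ L₀ = lclm(L_f,L_g) in ℚ(x)⟨Dx⟩.
h=∫h₀ ⇒ L = L₀·Dx.
L = 36·Dx + 13·Dx^3 + Dx^5  (order 5).
h: a_k = 0, 8, 0, -26/3, 0, 97/30, 0, -793/1260, 0, …
ICs: h(0) = 0, h′(0) = 8, h′′(0) = 0, h′′′(0) = -52, h′′′′(0) = 0.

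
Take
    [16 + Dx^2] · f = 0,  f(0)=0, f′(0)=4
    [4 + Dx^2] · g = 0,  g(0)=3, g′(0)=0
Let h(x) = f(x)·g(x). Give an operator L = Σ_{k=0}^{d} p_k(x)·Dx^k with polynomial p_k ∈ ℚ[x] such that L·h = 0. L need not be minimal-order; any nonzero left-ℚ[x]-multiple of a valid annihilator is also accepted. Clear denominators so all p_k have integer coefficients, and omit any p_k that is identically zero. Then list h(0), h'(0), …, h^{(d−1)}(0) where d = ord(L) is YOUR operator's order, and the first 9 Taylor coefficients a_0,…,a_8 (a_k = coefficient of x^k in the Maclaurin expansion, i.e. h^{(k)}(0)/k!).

L = 144 + 40·Dx^2 + Dx^4  (order 4).
h: a_k = 0, 12, 0, -56, 0, 488/5, 0, -8752/105, 0, …
ICs: h(0) = 0, h′(0) = 12, h′′(0) = 0, h′′′(0) = -336.

f: a_k = 0, 4, 0, -32/3, 0, 128/15, 0, -1024/315, 0, …
g: a_k = 3, 0, -6, 0, 2, 0, -4/15, 0, 2/105, …
Product ⇒ symmetric product L₀, ord ≤ 4.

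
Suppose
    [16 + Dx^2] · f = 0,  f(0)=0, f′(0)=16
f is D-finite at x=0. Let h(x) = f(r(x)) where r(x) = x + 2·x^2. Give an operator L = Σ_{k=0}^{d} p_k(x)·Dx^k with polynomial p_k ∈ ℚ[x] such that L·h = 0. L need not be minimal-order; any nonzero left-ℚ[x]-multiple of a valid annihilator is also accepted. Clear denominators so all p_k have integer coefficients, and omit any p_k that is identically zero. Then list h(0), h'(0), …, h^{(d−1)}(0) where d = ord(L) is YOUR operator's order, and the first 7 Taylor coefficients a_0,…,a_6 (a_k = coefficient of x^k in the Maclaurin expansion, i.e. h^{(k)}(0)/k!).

L = (16 + 192·x + 768·x^2 + 1024·x^3) - 4·Dx + (1 + 4·x)·Dx^2  (order 2).
h: a_k = 0, 16, 32, -128/3, -256, -7168/15, 0, …
ICs: h(0) = 0, h′(0) = 16.

f: a_k = 0, 16, 0, -128/3, 0, 512/15, 0, …
L₀ from L_f via x↦r, Dx↦r'^{-1}Dx.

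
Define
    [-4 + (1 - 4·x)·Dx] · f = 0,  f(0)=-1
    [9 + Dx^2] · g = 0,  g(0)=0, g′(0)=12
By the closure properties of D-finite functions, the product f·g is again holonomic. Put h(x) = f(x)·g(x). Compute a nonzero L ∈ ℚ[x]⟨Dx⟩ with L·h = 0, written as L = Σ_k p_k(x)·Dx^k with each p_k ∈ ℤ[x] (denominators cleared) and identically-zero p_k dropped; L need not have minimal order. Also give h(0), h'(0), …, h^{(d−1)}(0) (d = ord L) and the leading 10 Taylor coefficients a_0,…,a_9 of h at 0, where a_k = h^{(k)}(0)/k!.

L = (-9 + 36·x) + 8·Dx + (-1 + 4·x)·Dx^2  (order 2).
h: a_k = 0, -12, -48, -174, -696, -27921/10, -55842/5, -6254061/140, -6254061/35, -800520051/1120, …
ICs: h(0) = 0, h′(0) = -12.

f: a_k = -1, -4, -16, -64, -256, -1024, -4096, -16384, -65536, -262144, …
g: a_k = 0, 12, 0, -18, 0, 81/10, 0, -243/140, 0, 243/1120, …
L₀ := L_f ⊗_s L_g (sym. prod.), ord ≤ 2.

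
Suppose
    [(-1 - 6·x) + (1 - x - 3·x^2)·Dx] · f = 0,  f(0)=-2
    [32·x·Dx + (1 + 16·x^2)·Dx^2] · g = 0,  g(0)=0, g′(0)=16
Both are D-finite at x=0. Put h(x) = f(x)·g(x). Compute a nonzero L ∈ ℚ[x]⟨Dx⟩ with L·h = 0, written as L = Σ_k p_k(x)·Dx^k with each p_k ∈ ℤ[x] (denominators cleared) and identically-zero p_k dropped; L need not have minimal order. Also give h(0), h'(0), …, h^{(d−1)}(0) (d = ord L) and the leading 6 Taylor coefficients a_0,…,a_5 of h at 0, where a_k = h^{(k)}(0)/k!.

L = (6 + 32·x + 288·x^2) + (2 - 20·x + 64·x^2 + 288·x^3)·Dx + (-1 + x - 13·x^2 + 16·x^3 + 48·x^4)·Dx^2  (order 2).
h: a_k = 0, -32, -32, 128/3, -160/3, -23456/15, …
ICs: h(0) = 0, h′(0) = -32.

f: a_k = -2, -2, -8, -14, -38, -80, …
g: a_k = 0, 16, 0, -256/3, 0, 4096/5, …
L₀ := L_f ⊗_s L_g (sym. prod.), ord ≤ 2.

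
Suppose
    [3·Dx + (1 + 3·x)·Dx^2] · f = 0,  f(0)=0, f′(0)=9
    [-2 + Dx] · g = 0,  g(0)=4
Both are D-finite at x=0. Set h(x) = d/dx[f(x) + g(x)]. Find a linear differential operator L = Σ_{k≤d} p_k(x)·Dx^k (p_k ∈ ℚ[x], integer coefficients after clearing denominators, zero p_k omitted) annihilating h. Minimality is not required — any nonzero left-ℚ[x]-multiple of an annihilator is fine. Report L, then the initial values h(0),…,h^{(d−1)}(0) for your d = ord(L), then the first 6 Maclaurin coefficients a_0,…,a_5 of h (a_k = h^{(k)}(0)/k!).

f: a_k = 0, 9, -27/2, 27, -243/4, 729/5, …
g: a_k = 4, 8, 8, 16/3, 8/3, 16/15, …
Sum ⇒ L₀ = lclm(L_f,L_g) in ℚ(x)⟨Dx⟩.
Derive L from L₀ (diff closure).
L = (-48 - 36·x) + (14 - 24·x - 36·x^2)·Dx + (5 + 21·x + 18·x^2)·Dx^2  (order 2).
h: a_k = 17, -11, 97, -697/3, 2203/3, -32773/15, …
ICs: h(0) = 17, h′(0) = -11.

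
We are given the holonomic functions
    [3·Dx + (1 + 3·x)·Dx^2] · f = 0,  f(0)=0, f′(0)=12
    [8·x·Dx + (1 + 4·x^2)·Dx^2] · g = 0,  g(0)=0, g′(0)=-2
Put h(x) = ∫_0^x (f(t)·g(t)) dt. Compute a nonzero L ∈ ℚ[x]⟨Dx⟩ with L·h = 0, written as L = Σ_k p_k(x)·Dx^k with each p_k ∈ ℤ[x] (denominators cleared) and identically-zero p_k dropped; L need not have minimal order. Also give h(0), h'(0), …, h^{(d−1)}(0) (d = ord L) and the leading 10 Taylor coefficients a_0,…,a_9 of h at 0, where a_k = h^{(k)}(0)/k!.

L = (1632 + 8496·x + 23040·x^2 + 110016·x^3 + 207360·x^4 + 269568·x^5 + 82944·x^7)·Dx^2 + (418 + 6672·x + 44112·x^2 + 151488·x^3 + 393984·x^4 + 642816·x^5 + 725760·x^6 + 82944·x^7 + 290304·x^8)·Dx^3 + (204 + 1844·x + 12096·x^2 + 47408·x^3 + 122880·x^4 + 240192·x^5 + 331776·x^6 + 361728·x^7 + 82944·x^8 + 165888·x^9)·Dx^4 + (25 + 246·x + 1217·x^2 + 4128·x^3 + 10624·x^4 + 22080·x^5 + 34272·x^6 + 41472·x^7 + 43776·x^8 + 13824·x^9 + 20736·x^10)·Dx^5  (order 5).
h: a_k = 0, 0, 0, -8, 9, -8, 19, -264/5, 1089/10, -664/3, …
ICs: h(0) = 0, h′(0) = 0, h′′(0) = 0, h′′′(0) = -48, h′′′′(0) = 216.

f: a_k = 0, 12, -18, 36, -81, 972/5, -486, 8748/7, -6561/2, 8748, …
g: a_k = 0, -2, 0, 8/3, 0, -32/5, 0, 128/7, 0, -512/9, …
Product ⇒ symmetric product L₀, ord ≤ 4.
Integrate: L := L₀·Dx.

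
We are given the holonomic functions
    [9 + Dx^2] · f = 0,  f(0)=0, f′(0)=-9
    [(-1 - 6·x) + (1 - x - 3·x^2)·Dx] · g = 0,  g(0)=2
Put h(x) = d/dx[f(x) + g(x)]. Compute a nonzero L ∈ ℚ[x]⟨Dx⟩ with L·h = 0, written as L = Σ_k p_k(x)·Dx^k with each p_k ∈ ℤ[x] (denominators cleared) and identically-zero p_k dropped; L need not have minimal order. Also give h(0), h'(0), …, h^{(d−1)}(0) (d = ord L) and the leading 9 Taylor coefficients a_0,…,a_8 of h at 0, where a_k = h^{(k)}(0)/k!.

L = (1584 + 7614·x + 25326·x^2 + 15390·x^3 + 26730·x^4 + 13122·x^5 + 13122·x^6) + (-153 - 819·x + 918·x^2 + 2133·x^3 + 1620·x^4 + 3645·x^5 + 5103·x^6 + 4374·x^7)·Dx + (176 + 846·x + 2814·x^2 + 1710·x^3 + 2970·x^4 + 1458·x^5 + 1458·x^6)·Dx^2 + (-17 - 91·x + 102·x^2 + 237·x^3 + 180·x^4 + 405·x^5 + 567·x^6 + 486·x^7)·Dx^3  (order 3).
h: a_k = -7, 16, 165/2, 152, 2957/8, 1164, 243769/80, 8128, 93455199/4480, …
ICs: h(0) = -7, h′(0) = 16, h′′(0) = 165.

f: a_k = 0, -9, 0, 27/2, 0, -243/40, 0, 729/560, 0, …
g: a_k = 2, 2, 8, 14, 38, 80, 194, 434, 1016, …
Weyl lclm of L_f,L_g ⇒ L₀ (ord ≤ 3).
h=h₀': d/dx-closure on L₀ ⇒ L.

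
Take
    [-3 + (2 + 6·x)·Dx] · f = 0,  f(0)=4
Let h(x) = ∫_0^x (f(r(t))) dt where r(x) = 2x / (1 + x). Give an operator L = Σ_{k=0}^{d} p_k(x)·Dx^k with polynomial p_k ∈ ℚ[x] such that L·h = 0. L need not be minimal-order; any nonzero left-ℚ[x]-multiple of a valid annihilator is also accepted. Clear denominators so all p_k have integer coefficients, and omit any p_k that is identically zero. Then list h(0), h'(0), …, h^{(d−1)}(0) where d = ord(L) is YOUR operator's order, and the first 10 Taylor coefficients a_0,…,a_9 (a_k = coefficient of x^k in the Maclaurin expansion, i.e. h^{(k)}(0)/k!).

f: a_k = 4, 6, -9/2, 27/4, -405/32, 1701/64, -15309/256, 72171/512, -2814669/8192, 14073345/16384, …
h₀=f(r): pull back L_f along r ⇒ L₀.
∫: right-multiply L₀ by Dx.
L = -3·Dx + (1 + 8·x + 7·x^2)·Dx^2  (order 2).
h: a_k = 0, 4, 6, -10, 51/2, -861/10, 1379/4, -6141/4, 234975/32, -3549407/96, …
ICs: h(0) = 0, h′(0) = 4.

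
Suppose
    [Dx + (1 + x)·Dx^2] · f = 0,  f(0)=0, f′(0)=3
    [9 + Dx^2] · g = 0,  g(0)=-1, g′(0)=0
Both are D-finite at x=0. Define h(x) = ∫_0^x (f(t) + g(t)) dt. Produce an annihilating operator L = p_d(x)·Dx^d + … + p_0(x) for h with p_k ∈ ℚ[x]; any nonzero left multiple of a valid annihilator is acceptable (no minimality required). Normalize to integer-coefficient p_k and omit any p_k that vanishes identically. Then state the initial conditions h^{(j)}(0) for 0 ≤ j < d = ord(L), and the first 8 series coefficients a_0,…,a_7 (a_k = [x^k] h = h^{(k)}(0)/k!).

f: a_k = 0, 3, -3/2, 1, -3/4, 3/5, -1/2, 3/7, …
g: a_k = -1, 0, 9/2, 0, -27/8, 0, 81/80, 0, …
Sum ⇒ L₀ = lclm(L_f,L_g) in ℚ(x)⟨Dx⟩.
h=∫h₀ ⇒ L = L₀·Dx.
L = (135 + 162·x + 81·x^2)·Dx^2 + (99 + 261·x + 243·x^2 + 81·x^3)·Dx^3 + (15 + 18·x + 9·x^2)·Dx^4 + (11 + 29·x + 27·x^2 + 9·x^3)·Dx^5  (order 5).
h: a_k = 0, -1, 3/2, 1, 1/4, -33/40, 1/10, 41/560, …
ICs: h(0) = 0, h′(0) = -1, h′′(0) = 3, h′′′(0) = 6, h′′′′(0) = 6.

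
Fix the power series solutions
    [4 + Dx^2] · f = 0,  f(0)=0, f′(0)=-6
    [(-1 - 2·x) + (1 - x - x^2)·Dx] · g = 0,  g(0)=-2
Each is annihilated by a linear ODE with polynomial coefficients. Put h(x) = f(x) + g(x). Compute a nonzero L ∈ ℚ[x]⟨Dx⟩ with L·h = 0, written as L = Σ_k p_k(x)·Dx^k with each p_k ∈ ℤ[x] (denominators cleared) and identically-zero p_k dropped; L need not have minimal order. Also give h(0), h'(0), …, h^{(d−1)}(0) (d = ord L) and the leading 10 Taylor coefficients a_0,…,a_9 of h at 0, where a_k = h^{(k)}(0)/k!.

L = (-44 - 96·x - 32·x^2 - 48·x^3 - 40·x^4 - 16·x^5) + (16 - 20·x - 8·x^2 + 16·x^3 - 12·x^4 - 24·x^5 - 8·x^6)·Dx + (-11 - 24·x - 8·x^2 - 12·x^3 - 10·x^4 - 4·x^5)·Dx^2 + (4 - 5·x - 2·x^2 + 4·x^3 - 3·x^4 - 6·x^5 - 2·x^6)·Dx^3  (order 3).
h: a_k = -2, -8, -4, -2, -10, -84/5, -26, -4402/105, -68, -103954/945, …
ICs: h(0) = -2, h′(0) = -8, h′′(0) = -8.

f: a_k = 0, -6, 0, 4, 0, -4/5, 0, 8/105, 0, -4/945, …
g: a_k = -2, -2, -4, -6, -10, -16, -26, -42, -68, -110, …
h₀=f+g: left-lcm gives L₀, ord ≤ 3.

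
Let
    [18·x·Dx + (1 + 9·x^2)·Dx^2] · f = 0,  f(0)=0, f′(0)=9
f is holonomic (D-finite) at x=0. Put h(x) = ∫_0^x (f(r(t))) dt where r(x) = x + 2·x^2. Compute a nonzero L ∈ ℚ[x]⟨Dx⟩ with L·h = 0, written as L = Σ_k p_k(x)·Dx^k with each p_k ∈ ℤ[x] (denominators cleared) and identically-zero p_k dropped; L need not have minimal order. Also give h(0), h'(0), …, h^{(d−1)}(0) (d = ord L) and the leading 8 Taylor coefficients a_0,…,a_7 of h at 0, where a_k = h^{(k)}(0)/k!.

f: a_k = 0, 9, 0, -27, 0, 729/5, 0, -6561/7, …
f∘r: x↦r, Dx↦Dx/r' in L_f ⇒ L₀.
∫: right-multiply L₀ by Dx.
L = (-4 + 18·x + 144·x^2 + 432·x^3 + 432·x^4)·Dx^2 + (1 + 4·x + 9·x^2 + 72·x^3 + 180·x^4 + 144·x^5)·Dx^3  (order 3).
h: a_k = 0, 0, 9/2, 6, -27/4, -162/5, -297/10, 1242/7, …
ICs: h(0) = 0, h′(0) = 0, h′′(0) = 9.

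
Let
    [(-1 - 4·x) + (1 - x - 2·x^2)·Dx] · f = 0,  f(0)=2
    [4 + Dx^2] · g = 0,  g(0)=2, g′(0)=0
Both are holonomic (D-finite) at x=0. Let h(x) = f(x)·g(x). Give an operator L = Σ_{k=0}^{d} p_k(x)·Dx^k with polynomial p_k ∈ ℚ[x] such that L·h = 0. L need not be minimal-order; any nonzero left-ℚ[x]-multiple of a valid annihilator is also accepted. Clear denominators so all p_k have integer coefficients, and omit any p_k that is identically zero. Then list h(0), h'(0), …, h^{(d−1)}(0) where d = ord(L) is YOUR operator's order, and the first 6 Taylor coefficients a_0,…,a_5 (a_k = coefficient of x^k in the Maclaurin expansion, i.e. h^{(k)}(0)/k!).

f: a_k = 2, 2, 6, 10, 22, 42, …
g: a_k = 2, 0, -4, 0, 4/3, 0, …
Product ⇒ symmetric product L₀, ord ≤ 2.
L = (4·x + 8·x^2) + (2 + 8·x)·Dx + (-1 + x + 2·x^2)·Dx^2  (order 2).
h: a_k = 4, 4, 4, 12, 68/3, 140/3, …
ICs: h(0) = 4, h′(0) = 4.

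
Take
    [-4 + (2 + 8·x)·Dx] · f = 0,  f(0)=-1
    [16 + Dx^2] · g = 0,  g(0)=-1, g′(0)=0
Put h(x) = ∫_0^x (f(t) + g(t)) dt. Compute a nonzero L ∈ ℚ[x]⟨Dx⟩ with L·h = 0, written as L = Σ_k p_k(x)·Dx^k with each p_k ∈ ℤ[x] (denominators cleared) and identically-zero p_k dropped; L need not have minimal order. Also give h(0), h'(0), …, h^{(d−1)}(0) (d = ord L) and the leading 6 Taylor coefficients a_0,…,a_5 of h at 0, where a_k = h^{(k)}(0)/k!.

L = (-224 - 1024·x - 2048·x^2)·Dx + (48 + 704·x + 3072·x^2 + 4096·x^3)·Dx^2 + (-14 - 64·x - 128·x^2)·Dx^3 + (3 + 44·x + 192·x^2 + 256·x^3)·Dx^4  (order 4).
h: a_k = 0, -2, -1, 10/3, -1, -2/15, …
ICs: h(0) = 0, h′(0) = -2, h′′(0) = -2, h′′′(0) = 20.

f: a_k = -1, -2, 2, -4, 10, -28, …
g: a_k = -1, 0, 8, 0, -32/3, 0, …
L₀ := lclm(L_f,L_g); ord L₀ ≤ 1+2.
∫: right-multiply L₀ by Dx.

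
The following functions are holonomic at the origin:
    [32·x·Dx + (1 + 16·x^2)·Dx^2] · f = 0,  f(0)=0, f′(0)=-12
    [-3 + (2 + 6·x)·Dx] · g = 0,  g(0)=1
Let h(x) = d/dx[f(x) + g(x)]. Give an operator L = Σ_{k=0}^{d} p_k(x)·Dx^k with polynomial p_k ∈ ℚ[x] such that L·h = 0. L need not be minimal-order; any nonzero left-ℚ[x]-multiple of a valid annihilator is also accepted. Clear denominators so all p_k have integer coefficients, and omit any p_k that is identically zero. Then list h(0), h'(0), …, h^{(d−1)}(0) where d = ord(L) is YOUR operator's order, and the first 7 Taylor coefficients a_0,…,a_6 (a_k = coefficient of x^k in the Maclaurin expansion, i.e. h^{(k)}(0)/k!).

L = (-192 - 1440·x + 9216·x^2 + 13824·x^3) + (-155 - 768·x + 4128·x^2 + 36864·x^3 + 48384·x^4)·Dx + (-6 + 110·x + 576·x^2 + 2624·x^3 + 10752·x^4 + 13824·x^5)·Dx^2  (order 2).
h: a_k = -21/2, -9/4, 3153/16, -405/32, -777927/256, -45927/512, 101168493/2048, …
ICs: h(0) = -21/2, h′(0) = -9/4.

f: a_k = 0, -12, 0, 64, 0, -3072/5, 0, …
g: a_k = 1, 3/2, -9/8, 27/16, -405/128, 1701/256, -15309/1024, …
Sum ⇒ L₀ = lclm(L_f,L_g) in ℚ(x)⟨Dx⟩.
Differentiate: ansatz ord ≤ ord L₀ ⇒ L.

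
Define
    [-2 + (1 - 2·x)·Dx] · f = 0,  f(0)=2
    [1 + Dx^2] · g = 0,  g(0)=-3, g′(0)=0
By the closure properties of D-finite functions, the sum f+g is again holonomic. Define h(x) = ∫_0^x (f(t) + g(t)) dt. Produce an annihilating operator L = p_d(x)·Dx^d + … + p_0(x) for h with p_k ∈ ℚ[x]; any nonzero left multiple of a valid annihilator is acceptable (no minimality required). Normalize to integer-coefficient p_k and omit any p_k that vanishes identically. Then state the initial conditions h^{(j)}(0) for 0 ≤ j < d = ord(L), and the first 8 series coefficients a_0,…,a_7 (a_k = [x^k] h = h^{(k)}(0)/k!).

f: a_k = 2, 4, 8, 16, 32, 64, 128, 256, …
g: a_k = -3, 0, 3/2, 0, -1/8, 0, 1/240, 0, …
f+g: L₀ = lclm(L_f,L_g), ord ≤ 1+2.
h=∫₀ˣh₀: take L = L₀·Dx.
L = (50 - 8·x + 8·x^2)·Dx + (-9 + 22·x - 12·x^2 + 8·x^3)·Dx^2 + (50 - 8·x + 8·x^2)·Dx^3 + (-9 + 22·x - 12·x^2 + 8·x^3)·Dx^4  (order 4).
h: a_k = 0, -1, 2, 19/6, 4, 51/8, 32/3, 30721/1680, …
ICs: h(0) = 0, h′(0) = -1, h′′(0) = 4, h′′′(0) = 19.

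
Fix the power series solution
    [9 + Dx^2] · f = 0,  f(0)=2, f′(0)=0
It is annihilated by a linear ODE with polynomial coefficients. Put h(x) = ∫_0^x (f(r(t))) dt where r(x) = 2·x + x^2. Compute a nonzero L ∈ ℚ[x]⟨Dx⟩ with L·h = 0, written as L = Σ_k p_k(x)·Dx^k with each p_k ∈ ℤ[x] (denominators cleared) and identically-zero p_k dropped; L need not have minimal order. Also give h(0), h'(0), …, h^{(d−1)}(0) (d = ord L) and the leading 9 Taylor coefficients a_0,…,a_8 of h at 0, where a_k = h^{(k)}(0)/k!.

L = (36 + 108·x + 108·x^2 + 36·x^3)·Dx - Dx^2 + (1 + x)·Dx^3  (order 3).
h: a_k = 0, 2, 0, -12, -9, 99/5, 36, 162/35, -837/20, …
ICs: h(0) = 0, h′(0) = 2, h′′(0) = 0.

f: a_k = 2, 0, -9, 0, 27/4, 0, -81/40, 0, 729/2240, …
Substitute x→r, Dx→(1/r')Dx; clear ⇒ L₀.
∫: right-multiply L₀ by Dx.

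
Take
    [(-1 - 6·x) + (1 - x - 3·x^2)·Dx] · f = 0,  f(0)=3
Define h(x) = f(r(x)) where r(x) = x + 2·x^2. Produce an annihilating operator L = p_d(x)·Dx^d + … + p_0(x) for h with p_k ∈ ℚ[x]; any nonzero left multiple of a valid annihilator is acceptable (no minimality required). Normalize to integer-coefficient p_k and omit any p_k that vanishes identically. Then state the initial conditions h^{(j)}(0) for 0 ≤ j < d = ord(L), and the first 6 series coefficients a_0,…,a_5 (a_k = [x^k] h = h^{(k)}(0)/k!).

L = (1 + 10·x + 36·x^2 + 48·x^3) + (-1 + x + 5·x^2 + 12·x^3 + 12·x^4)·Dx  (order 1).
h: a_k = 3, 3, 18, 69, 231, 828, …
ICs: h(0) = 3.

f: a_k = 3, 3, 12, 21, 57, 120, …
L₀ from L_f via x↦r, Dx↦r'^{-1}Dx.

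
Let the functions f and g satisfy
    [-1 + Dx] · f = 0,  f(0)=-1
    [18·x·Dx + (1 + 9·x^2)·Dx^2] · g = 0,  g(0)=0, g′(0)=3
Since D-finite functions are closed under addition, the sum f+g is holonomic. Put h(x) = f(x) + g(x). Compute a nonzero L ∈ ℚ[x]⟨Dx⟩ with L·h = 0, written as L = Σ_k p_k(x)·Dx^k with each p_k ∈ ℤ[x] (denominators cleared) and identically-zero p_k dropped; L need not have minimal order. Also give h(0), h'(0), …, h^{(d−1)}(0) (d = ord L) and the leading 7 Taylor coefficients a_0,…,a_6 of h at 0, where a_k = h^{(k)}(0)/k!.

L = (18 - 18·x - 486·x^2 - 162·x^3)·Dx + (-19 + 468·x^2 - 81·x^4)·Dx^2 + (1 + 18·x + 18·x^2 + 162·x^3 + 81·x^4)·Dx^3  (order 3).
h: a_k = -1, 2, -1/2, -55/6, -1/24, 5831/120, -1/720, …
ICs: h(0) = -1, h′(0) = 2, h′′(0) = -1.

f: a_k = -1, -1, -1/2, -1/6, -1/24, -1/120, -1/720, …
g: a_k = 0, 3, 0, -9, 0, 243/5, 0, …
L₀ := lclm(L_f,L_g); ord L₀ ≤ 1+2.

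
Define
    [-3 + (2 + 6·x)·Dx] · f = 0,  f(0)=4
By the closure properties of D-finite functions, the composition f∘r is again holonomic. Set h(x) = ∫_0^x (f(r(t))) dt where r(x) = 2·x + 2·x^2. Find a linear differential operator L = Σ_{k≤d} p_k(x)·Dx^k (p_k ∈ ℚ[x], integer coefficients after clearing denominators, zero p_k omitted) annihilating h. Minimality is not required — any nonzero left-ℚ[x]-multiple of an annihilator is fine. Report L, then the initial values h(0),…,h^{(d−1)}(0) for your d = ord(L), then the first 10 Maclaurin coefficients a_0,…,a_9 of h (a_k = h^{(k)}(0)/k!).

L = (-3 - 6·x)·Dx + (1 + 6·x + 6·x^2)·Dx^2  (order 2).
h: a_k = 0, 4, 6, -2, 9/2, -117/10, 135/4, -2943/28, 11097/32, -38277/32, …
ICs: h(0) = 0, h′(0) = 4.

f: a_k = 4, 6, -9/2, 27/4, -405/32, 1701/64, -15309/256, 72171/512, -2814669/8192, 14073345/16384, …
f∘r: x↦r, Dx↦Dx/r' in L_f ⇒ L₀.
h=∫₀ˣh₀: take L = L₀·Dx.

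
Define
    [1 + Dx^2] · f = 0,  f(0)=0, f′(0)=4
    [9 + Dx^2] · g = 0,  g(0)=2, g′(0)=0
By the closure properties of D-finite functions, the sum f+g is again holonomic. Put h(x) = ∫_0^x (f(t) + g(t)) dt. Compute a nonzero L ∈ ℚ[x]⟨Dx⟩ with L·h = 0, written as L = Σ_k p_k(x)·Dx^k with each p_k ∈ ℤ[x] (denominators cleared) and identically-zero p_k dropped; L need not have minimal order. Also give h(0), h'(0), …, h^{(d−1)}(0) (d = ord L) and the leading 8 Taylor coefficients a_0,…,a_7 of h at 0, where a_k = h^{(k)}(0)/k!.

f: a_k = 0, 4, 0, -2/3, 0, 1/30, 0, -1/1260, …
g: a_k = 2, 0, -9, 0, 27/4, 0, -81/40, 0, …
Sum ⇒ L₀ = lclm(L_f,L_g) in ℚ(x)⟨Dx⟩.
h=∫₀ˣh₀: take L = L₀·Dx.
L = 9·Dx + 10·Dx^3 + Dx^5  (order 5).
h: a_k = 0, 2, 2, -3, -1/6, 27/20, 1/180, -81/280, …
ICs: h(0) = 0, h′(0) = 2, h′′(0) = 4, h′′′(0) = -18, h′′′′(0) = -4.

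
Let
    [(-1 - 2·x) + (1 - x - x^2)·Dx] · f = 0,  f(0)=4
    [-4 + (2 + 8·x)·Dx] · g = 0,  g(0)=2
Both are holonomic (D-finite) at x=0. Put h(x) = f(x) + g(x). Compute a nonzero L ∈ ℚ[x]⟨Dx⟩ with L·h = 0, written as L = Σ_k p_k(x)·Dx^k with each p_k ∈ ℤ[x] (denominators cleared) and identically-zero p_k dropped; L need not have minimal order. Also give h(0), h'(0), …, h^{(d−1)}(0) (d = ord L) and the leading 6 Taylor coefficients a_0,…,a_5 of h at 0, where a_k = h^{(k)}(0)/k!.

f: a_k = 4, 4, 8, 12, 20, 32, …
g: a_k = 2, 4, -4, 8, -20, 56, …
Sum ⇒ L₀ = lclm(L_f,L_g) in ℚ(x)⟨Dx⟩.
L = (-12 - 48·x - 48·x^2 - 40·x^3) + (8 + 30·x + 114·x^2 + 152·x^3 + 100·x^4)·Dx + (1 - 5·x - 39·x^2 + 6·x^3 + 82·x^4 + 40·x^5)·Dx^2  (order 2).
h: a_k = 6, 8, 4, 20, 0, 88, …
ICs: h(0) = 6, h′(0) = 8.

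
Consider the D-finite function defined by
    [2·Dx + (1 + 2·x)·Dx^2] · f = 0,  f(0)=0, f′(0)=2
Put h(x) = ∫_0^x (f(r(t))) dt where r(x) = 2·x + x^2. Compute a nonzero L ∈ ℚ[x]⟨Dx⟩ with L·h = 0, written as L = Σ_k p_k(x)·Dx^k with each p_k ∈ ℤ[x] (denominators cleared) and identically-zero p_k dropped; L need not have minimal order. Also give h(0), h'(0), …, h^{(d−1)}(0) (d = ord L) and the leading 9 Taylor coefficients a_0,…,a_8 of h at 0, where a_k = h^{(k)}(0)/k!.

L = (3 + 4·x + 2·x^2)·Dx^2 + (1 + 5·x + 6·x^2 + 2·x^3)·Dx^3  (order 3).
h: a_k = 0, 0, 2, -2, 10/3, -34/5, 232/15, -264/7, 676/7, …
ICs: h(0) = 0, h′(0) = 0, h′′(0) = 4.

f: a_k = 0, 2, -2, 8/3, -4, 32/5, -32/3, 128/7, -32, …
f∘r: x↦r, Dx↦Dx/r' in L_f ⇒ L₀.
Integrate: L := L₀·Dx.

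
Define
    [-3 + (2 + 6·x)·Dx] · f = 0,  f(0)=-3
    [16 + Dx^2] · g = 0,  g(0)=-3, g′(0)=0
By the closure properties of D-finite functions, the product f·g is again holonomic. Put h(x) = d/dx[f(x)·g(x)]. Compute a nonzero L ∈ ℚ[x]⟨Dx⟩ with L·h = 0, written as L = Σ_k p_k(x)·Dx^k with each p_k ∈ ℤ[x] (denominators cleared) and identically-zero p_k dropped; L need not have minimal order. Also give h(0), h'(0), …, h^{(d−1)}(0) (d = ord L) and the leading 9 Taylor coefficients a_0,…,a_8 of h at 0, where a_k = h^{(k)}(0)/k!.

f: a_k = -3, -9/2, 27/8, -81/16, 1215/128, -5103/256, 45927/1024, -216513/2048, 8444007/32768, …
g: a_k = -3, 0, 24, 0, -32, 0, 256/15, 0, -512/105, …
Product ⇒ symmetric product L₀, ord ≤ 2.
Differentiate: ansatz ord ≤ ord L₀ ⇒ L.
L = (9613 + 83712·x + 273024·x^2 + 442368·x^3 + 331776·x^4) + (-444 - 5940·x - 20736·x^2 - 20736·x^3)·Dx + (364 + 3720·x + 14796·x^2 + 27648·x^3 + 20736·x^4)·Dx^2  (order 2).
h: a_k = 27/2, -657/4, -4455/16, 19011/32, 105345/256, -1012827/2560, -5451159/10240, 82369729/143360, -643345389/2293760, …
ICs: h(0) = 27/2, h′(0) = -657/4.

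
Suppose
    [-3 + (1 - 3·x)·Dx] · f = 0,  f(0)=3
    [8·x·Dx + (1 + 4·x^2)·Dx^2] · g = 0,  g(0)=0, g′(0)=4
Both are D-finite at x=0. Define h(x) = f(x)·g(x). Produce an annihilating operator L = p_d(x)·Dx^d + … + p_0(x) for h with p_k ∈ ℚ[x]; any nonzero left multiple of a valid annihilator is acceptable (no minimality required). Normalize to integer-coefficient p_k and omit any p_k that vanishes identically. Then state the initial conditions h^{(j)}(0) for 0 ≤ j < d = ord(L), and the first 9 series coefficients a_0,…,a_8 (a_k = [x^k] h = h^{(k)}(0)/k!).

L = 24·x + (6 - 8·x + 48·x^2)·Dx + (-1 + 3·x - 4·x^2 + 12·x^3)·Dx^2  (order 2).
h: a_k = 0, 12, 36, 92, 276, 4332/5, 12996/5, 269076/35, 807228/35, …
ICs: h(0) = 0, h′(0) = 12.

f: a_k = 3, 9, 27, 81, 243, 729, 2187, 6561, 19683, …
g: a_k = 0, 4, 0, -16/3, 0, 64/5, 0, -256/7, 0, …
f·g: L₀ = L_f ⊗_s L_g, ord ≤ 1·2.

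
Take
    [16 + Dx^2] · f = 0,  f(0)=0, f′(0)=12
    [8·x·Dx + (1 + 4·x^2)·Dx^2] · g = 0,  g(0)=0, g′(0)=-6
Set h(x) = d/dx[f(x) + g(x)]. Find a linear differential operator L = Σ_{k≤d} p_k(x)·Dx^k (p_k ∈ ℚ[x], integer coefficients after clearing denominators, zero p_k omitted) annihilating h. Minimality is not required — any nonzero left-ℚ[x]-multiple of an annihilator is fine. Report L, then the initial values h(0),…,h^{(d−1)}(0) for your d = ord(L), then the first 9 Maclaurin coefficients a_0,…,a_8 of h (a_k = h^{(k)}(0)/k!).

f: a_k = 0, 12, 0, -32, 0, 128/5, 0, -1024/105, 0, …
g: a_k = 0, -6, 0, 8, 0, -96/5, 0, 384/7, 0, …
Sum ⇒ L₀ = lclm(L_f,L_g) in ℚ(x)⟨Dx⟩.
h=h₀': d/dx-closure on L₀ ⇒ L.
L = (-512·x + 5120·x^3 + 4096·x^5) + (16 + 512·x^2 + 2304·x^4 + 2048·x^6)·Dx + (-32·x + 320·x^3 + 256·x^5)·Dx^2 + (1 + 32·x^2 + 144·x^4 + 128·x^6)·Dx^3  (order 3).
h: a_k = 6, 0, -72, 0, 32, 0, 4736/15, 0, -159232/105, …
ICs: h(0) = 6, h′(0) = 0, h′′(0) = -144.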